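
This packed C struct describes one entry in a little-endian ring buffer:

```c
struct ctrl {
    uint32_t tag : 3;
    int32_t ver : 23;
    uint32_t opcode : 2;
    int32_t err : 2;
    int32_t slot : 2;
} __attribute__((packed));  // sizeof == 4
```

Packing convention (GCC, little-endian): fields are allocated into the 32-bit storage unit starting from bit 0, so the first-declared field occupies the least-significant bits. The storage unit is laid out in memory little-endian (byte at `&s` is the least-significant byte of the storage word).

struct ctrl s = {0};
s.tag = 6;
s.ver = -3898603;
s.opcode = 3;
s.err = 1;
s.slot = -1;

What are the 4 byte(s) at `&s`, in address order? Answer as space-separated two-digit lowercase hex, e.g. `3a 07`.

tag (3b) val=6 bits=0x6 at bit 0: 0x00000006
ver (23b) val=-3898603 bits=0x448315 at bit 3: 0x022418ae
opcode (2b) val=3 bits=0x3 at bit 26: 0x0e2418ae
err (2b) val=1 bits=0x1 at bit 28: 0x1e2418ae
slot (2b) val=-1 bits=0x3 at bit 30: 0xde2418ae
word = 0xde2418ae → little-endian bytes:
  [0]=0xae  [1]=0x18  [2]=0x24  [3]=0xde

ae 18 24 de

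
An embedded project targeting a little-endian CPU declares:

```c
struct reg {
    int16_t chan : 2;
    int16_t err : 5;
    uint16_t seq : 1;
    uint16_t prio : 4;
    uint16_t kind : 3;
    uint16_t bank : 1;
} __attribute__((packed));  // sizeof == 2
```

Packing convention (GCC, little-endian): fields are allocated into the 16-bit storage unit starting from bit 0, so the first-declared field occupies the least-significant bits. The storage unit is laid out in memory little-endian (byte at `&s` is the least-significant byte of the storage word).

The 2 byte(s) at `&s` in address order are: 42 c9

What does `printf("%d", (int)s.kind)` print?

[0]=0x42 [1]=0xc9 (little-endian) → word 0xc942
chan [0+:2] = (word>>0) & 0x3 = 2
err [2+:5] = (word>>2) & 0x1f = 16
seq [7+:1] = (word>>7) & 0x1 = 0
prio [8+:4] = (word>>8) & 0xf = 9
kind [12+:3] = (word>>12) & 0x7 = 4  ←
bank [15+:1] = (word>>15) & 0x1 = 1

4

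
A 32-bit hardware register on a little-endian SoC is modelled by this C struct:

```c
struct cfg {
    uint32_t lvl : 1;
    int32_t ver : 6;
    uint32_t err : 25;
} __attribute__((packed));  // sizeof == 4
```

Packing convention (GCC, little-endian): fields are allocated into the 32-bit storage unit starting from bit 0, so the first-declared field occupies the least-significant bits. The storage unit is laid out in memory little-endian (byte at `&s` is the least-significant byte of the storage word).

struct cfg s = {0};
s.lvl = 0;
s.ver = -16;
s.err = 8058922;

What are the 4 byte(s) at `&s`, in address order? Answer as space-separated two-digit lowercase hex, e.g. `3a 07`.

lvl (1b) val=0 bits=0x0 at bit 0: 0x00000000
ver (6b) val=-16 bits=0x30 at bit 1: 0x00000060
err (25b) val=8058922 bits=0x7af82a at bit 7: 0x3d7c1560
word = 0x3d7c1560 → little-endian bytes:
  [0]=0x60  [1]=0x15  [2]=0x7c  [3]=0x3d

60 15 7c 3d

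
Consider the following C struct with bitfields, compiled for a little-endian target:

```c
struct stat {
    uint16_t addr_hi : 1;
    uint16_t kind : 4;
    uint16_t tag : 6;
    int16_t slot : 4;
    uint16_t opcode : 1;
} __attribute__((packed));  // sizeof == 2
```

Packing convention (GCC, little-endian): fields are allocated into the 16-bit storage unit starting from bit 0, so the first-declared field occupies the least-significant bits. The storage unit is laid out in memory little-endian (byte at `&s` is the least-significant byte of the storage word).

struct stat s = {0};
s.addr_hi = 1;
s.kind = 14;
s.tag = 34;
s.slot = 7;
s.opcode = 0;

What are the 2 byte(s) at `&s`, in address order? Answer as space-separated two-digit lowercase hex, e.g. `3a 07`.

addr_hi (1b) val=1 bits=0x1 at bit 0: 0x0001
kind (4b) val=14 bits=0xe at bit 1: 0x001d
tag (6b) val=34 bits=0x22 at bit 5: 0x045d
slot (4b) val=7 bits=0x7 at bit 11: 0x3c5d
opcode (1b) val=0 bits=0x0 at bit 15: 0x3c5d
word = 0x3c5d → little-endian bytes:
  [0]=0x5d  [1]=0x3c

5d 3c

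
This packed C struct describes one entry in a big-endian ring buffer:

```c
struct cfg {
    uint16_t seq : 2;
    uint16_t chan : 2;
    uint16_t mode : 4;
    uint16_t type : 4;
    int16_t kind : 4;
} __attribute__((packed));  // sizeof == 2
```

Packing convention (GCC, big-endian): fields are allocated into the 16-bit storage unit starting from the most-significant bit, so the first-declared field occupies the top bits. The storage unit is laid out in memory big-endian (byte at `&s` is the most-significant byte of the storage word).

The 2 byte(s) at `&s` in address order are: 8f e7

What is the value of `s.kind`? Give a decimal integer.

7

[0]=0x8f [1]=0xe7 (big-endian) → word 0x8fe7
seq:2 @ bit 14 → (0x8fe7>>14)&0x3 = 0x2
chan:2 @ bit 12 → (0x8fe7>>12)&0x3 = 0x0
mode:4 @ bit 8 → (0x8fe7>>8)&0xf = 0xf
type:4 @ bit 4 → (0x8fe7>>4)&0xf = 0xe
kind:4 @ bit 0 → (0x8fe7>>0)&0xf = 0x7  ←
kind signed 4b, MSB=0: value = 7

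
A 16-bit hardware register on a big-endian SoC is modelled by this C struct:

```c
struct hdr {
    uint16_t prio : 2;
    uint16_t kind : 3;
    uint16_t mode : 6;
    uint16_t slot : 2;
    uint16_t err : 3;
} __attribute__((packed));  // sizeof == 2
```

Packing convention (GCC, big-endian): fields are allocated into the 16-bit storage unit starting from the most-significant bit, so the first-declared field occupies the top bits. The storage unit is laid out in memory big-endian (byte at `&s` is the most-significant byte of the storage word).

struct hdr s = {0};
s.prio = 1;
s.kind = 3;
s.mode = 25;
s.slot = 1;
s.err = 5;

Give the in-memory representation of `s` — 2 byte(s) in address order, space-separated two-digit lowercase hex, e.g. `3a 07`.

5b 2d

[14+:2] prio=1 & 0x3 = 0x1; word=0x4000
[11+:3] kind=3 & 0x7 = 0x3; word=0x5800
[5+:6] mode=25 & 0x3f = 0x19; word=0x5b20
[3+:2] slot=1 & 0x3 = 0x1; word=0x5b28
[0+:3] err=5 & 0x7 = 0x5; word=0x5b2d
word = 0x5b2d → big-endian bytes:
  [0]=0x5b  [1]=0x2d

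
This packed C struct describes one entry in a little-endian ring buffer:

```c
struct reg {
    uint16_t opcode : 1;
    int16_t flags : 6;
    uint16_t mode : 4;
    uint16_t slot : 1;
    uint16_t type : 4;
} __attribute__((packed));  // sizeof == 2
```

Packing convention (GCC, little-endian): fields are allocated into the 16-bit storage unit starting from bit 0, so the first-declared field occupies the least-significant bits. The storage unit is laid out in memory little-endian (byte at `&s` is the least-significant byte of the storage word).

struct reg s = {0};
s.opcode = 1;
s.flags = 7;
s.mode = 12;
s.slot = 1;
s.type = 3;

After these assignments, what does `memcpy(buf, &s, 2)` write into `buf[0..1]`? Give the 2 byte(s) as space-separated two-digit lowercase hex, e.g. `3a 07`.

0f 3e

opcode:1 = 1 → 0x1 << 0 → word 0x0001
flags:6 = 7 → 0x7 << 1 → word 0x000f
mode:4 = 12 → 0xc << 7 → word 0x060f
slot:1 = 1 → 0x1 << 11 → word 0x0e0f
type:4 = 3 → 0x3 << 12 → word 0x3e0f
word = 0x3e0f → little-endian bytes:
  [0]=0x0f  [1]=0x3e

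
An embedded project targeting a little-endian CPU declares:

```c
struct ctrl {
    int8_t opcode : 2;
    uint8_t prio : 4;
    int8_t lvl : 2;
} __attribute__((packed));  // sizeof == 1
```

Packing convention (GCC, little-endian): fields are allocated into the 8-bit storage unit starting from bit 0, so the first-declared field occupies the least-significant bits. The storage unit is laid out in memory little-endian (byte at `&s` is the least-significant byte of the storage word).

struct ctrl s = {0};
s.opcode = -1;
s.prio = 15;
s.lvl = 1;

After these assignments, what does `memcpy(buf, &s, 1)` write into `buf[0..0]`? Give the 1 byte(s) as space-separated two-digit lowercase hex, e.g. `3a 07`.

7f

opcode (2b) val=-1 bits=0x3 at bit 0: 0x03
prio (4b) val=15 bits=0xf at bit 2: 0x3f
lvl (2b) val=1 bits=0x1 at bit 6: 0x7f
word = 0x7f → little-endian bytes:
  [0]=0x7f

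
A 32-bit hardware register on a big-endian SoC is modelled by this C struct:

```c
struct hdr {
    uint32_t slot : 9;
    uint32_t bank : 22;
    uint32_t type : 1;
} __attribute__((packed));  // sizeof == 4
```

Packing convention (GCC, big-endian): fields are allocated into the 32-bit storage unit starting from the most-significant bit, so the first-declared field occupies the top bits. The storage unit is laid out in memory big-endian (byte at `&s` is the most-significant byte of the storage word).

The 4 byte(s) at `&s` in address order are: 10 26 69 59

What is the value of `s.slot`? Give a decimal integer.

32

[0]=0x10 [1]=0x26 [2]=0x69 [3]=0x59 (big-endian) → word 0x10266959
slot:9 @ bit 23 → (0x10266959>>23)&0x1ff = 0x20  ←
bank:22 @ bit 1 → (0x10266959>>1)&0x3fffff = 0x1334ac
type:1 @ bit 0 → (0x10266959>>0)&0x1 = 0x1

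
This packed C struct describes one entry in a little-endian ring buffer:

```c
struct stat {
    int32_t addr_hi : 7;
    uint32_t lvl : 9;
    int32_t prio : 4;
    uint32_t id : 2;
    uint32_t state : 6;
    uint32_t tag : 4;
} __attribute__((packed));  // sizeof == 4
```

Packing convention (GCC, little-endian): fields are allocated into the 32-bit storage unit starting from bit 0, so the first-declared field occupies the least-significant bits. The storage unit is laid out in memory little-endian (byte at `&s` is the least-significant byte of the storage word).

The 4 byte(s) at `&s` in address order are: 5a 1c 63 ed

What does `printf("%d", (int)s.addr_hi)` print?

[0]=0x5a [1]=0x1c [2]=0x63 [3]=0xed (little-endian) → word 0xed631c5a
addr_hi [0+:7] = (word>>0) & 0x7f = 90  ←
lvl [7+:9] = (word>>7) & 0x1ff = 56
prio [16+:4] = (word>>16) & 0xf = 3
id [20+:2] = (word>>20) & 0x3 = 2
state [22+:6] = (word>>22) & 0x3f = 53
tag [28+:4] = (word>>28) & 0xf = 14
addr_hi signed 7b, MSB=1: 90 - 128 = -38

-38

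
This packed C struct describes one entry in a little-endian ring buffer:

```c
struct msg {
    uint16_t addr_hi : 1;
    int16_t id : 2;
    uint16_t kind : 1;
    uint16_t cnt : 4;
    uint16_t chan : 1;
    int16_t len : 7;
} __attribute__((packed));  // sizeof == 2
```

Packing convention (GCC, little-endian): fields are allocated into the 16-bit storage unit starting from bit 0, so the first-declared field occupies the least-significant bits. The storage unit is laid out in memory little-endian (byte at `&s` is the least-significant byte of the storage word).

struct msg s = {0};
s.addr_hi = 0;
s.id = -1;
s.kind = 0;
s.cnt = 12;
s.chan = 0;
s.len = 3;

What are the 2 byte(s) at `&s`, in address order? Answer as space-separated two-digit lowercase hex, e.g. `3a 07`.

c6 06

[0+:1] addr_hi=0 & 0x1 = 0x0; word=0x0000
[1+:2] id=-1 & 0x3 = 0x3; word=0x0006
[3+:1] kind=0 & 0x1 = 0x0; word=0x0006
[4+:4] cnt=12 & 0xf = 0xc; word=0x00c6
[8+:1] chan=0 & 0x1 = 0x0; word=0x00c6
[9+:7] len=3 & 0x7f = 0x3; word=0x06c6
word = 0x06c6 → little-endian bytes:
  [0]=0xc6  [1]=0x06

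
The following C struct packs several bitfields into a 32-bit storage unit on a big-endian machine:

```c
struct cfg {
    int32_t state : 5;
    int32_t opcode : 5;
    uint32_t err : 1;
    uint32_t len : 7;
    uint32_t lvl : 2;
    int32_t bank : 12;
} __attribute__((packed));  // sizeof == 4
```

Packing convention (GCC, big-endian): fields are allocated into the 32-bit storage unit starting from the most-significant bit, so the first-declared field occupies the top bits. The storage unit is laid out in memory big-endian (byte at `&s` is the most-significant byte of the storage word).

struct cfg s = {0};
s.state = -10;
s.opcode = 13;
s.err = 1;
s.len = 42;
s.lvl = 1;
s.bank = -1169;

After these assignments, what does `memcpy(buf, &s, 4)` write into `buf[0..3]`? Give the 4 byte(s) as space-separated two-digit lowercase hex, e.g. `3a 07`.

b3 6a 9b 6f

[27+:5] state=-10 & 0x1f = 0x16; word=0xb0000000
[22+:5] opcode=13 & 0x1f = 0xd; word=0xb3400000
[21+:1] err=1 & 0x1 = 0x1; word=0xb3600000
[14+:7] len=42 & 0x7f = 0x2a; word=0xb36a8000
[12+:2] lvl=1 & 0x3 = 0x1; word=0xb36a9000
[0+:12] bank=-1169 & 0xfff = 0xb6f; word=0xb36a9b6f
word = 0xb36a9b6f → big-endian bytes:
  [0]=0xb3  [1]=0x6a  [2]=0x9b  [3]=0x6f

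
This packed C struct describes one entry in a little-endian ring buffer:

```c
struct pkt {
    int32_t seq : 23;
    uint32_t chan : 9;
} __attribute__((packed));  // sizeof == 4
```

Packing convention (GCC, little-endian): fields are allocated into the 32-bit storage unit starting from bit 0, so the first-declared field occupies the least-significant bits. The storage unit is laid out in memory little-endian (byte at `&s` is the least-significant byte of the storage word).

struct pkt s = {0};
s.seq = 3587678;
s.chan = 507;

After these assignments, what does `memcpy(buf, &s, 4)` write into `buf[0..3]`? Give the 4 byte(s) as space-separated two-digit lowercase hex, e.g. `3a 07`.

5e be b6 fd

[0+:23] seq=3587678 & 0x7fffff = 0x36be5e; word=0x0036be5e
[23+:9] chan=507 & 0x1ff = 0x1fb; word=0xfdb6be5e
word = 0xfdb6be5e → little-endian bytes:
  [0]=0x5e  [1]=0xbe  [2]=0xb6  [3]=0xfd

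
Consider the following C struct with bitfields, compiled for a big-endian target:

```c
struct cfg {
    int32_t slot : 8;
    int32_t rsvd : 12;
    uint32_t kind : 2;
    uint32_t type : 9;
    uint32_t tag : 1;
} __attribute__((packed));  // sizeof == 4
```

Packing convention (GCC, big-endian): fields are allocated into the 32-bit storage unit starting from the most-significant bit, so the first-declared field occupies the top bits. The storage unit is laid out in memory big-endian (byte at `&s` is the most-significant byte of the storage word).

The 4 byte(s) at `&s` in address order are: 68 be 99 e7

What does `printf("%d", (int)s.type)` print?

[0]=0x68 [1]=0xbe [2]=0x99 [3]=0xe7 (big-endian) → word 0x68be99e7
slot:8 @ bit 24 → (0x68be99e7>>24)&0xff = 0x68
rsvd:12 @ bit 12 → (0x68be99e7>>12)&0xfff = 0xbe9
kind:2 @ bit 10 → (0x68be99e7>>10)&0x3 = 0x2
type:9 @ bit 1 → (0x68be99e7>>1)&0x1ff = 0xf3  ←
tag:1 @ bit 0 → (0x68be99e7>>0)&0x1 = 0x1

243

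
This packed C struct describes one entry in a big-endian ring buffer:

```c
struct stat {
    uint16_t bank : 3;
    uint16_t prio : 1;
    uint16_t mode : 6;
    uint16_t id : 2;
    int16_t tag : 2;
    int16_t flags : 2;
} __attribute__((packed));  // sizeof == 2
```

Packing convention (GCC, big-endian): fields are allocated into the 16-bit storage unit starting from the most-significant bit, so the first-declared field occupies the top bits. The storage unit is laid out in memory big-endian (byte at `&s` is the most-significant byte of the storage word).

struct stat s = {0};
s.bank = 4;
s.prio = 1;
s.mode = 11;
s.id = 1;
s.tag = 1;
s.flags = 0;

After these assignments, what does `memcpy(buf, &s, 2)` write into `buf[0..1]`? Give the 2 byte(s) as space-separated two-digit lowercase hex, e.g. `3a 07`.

[13+:3] bank=4 & 0x7 = 0x4; word=0x8000
[12+:1] prio=1 & 0x1 = 0x1; word=0x9000
[6+:6] mode=11 & 0x3f = 0xb; word=0x92c0
[4+:2] id=1 & 0x3 = 0x1; word=0x92d0
[2+:2] tag=1 & 0x3 = 0x1; word=0x92d4
[0+:2] flags=0 & 0x3 = 0x0; word=0x92d4
word = 0x92d4 → big-endian bytes:
  [0]=0x92  [1]=0xd4

92 d4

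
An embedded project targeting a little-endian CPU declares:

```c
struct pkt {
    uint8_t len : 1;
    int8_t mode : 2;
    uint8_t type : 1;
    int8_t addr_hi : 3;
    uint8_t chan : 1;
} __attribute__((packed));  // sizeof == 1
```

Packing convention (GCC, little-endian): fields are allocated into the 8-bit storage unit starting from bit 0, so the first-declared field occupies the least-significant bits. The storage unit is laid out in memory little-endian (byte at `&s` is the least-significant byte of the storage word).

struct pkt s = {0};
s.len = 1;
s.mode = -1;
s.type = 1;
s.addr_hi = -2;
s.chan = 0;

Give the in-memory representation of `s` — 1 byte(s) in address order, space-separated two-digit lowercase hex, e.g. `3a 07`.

6f

[0+:1] len=1 & 0x1 = 0x1; word=0x01
[1+:2] mode=-1 & 0x3 = 0x3; word=0x07
[3+:1] type=1 & 0x1 = 0x1; word=0x0f
[4+:3] addr_hi=-2 & 0x7 = 0x6; word=0x6f
[7+:1] chan=0 & 0x1 = 0x0; word=0x6f
word = 0x6f → little-endian bytes:
  [0]=0x6f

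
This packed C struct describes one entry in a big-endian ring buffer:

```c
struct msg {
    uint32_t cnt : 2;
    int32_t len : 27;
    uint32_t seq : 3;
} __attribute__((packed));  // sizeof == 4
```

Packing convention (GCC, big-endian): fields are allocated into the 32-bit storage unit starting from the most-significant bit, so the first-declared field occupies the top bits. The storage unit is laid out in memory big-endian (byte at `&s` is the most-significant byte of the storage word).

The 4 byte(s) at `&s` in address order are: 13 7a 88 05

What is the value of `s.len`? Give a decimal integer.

40849664

[0]=0x13 [1]=0x7a [2]=0x88 [3]=0x05 (big-endian) → word 0x137a8805
cnt:2 @ bit 30 → (0x137a8805>>30)&0x3 = 0x0
len:27 @ bit 3 → (0x137a8805>>3)&0x7ffffff = 0x26f5100  ←
seq:3 @ bit 0 → (0x137a8805>>0)&0x7 = 0x5
len signed 27b, MSB=0: value = 40849664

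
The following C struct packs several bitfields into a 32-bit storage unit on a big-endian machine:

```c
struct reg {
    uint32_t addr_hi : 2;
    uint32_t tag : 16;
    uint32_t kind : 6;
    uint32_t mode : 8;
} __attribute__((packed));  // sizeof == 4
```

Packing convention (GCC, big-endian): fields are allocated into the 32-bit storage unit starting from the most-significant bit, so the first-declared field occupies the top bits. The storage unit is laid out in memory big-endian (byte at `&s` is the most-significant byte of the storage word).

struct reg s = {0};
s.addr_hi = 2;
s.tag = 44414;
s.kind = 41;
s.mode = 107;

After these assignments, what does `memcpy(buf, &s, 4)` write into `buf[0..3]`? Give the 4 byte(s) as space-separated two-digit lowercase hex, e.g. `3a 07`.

ab 5f a9 6b

[30+:2] addr_hi=2 & 0x3 = 0x2; word=0x80000000
[14+:16] tag=44414 & 0xffff = 0xad7e; word=0xab5f8000
[8+:6] kind=41 & 0x3f = 0x29; word=0xab5fa900
[0+:8] mode=107 & 0xff = 0x6b; word=0xab5fa96b
word = 0xab5fa96b → big-endian bytes:
  [0]=0xab  [1]=0x5f  [2]=0xa9  [3]=0x6b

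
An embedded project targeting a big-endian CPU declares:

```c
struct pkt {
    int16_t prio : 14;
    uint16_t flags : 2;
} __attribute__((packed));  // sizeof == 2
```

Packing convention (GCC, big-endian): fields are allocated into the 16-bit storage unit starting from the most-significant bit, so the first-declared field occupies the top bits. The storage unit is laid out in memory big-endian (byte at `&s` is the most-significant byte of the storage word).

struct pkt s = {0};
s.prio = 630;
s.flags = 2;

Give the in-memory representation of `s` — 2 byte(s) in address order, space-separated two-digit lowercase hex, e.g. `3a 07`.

prio:14 = 630 → 0x276 << 2 → word 0x09d8
flags:2 = 2 → 0x2 << 0 → word 0x09da
word = 0x09da → big-endian bytes:
  [0]=0x09  [1]=0xda

09 da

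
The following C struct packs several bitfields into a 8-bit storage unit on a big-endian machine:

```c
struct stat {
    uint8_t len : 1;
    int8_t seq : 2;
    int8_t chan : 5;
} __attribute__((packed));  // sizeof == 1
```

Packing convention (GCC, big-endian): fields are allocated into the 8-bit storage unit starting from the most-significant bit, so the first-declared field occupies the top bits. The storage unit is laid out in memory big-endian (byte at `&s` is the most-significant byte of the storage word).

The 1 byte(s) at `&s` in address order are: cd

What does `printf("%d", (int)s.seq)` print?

[0]=0xcd (big-endian) → word 0xcd
len:1 @ bit 7 → (0xcd>>7)&0x1 = 0x1
seq:2 @ bit 5 → (0xcd>>5)&0x3 = 0x2  ←
chan:5 @ bit 0 → (0xcd>>0)&0x1f = 0xd
seq signed 2b, MSB=1: 2 - 4 = -2

-2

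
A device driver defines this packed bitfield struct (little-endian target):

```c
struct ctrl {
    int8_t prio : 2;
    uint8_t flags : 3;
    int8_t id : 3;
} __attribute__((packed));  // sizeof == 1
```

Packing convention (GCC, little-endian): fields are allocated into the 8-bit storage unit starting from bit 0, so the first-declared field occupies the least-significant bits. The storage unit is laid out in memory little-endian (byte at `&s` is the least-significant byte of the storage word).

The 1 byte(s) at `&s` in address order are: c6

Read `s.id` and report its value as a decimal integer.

[0]=0xc6 (little-endian) → word 0xc6
prio [0+:2] = (word>>0) & 0x3 = 2
flags [2+:3] = (word>>2) & 0x7 = 1
id [5+:3] = (word>>5) & 0x7 = 6  ←
id signed 3b, MSB=1: 6 - 8 = -2

-2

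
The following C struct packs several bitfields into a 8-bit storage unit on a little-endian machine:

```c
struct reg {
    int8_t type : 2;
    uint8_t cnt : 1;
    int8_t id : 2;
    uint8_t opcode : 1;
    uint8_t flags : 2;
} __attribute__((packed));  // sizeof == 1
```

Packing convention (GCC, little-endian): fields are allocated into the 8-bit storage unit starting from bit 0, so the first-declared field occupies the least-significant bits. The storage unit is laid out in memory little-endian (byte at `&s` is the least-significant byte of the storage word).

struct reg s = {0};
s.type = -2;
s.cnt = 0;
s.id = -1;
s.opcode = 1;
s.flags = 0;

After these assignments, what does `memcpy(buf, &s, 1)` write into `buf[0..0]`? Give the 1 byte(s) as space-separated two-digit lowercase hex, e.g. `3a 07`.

3a

type:2 = -2 → 0x2 << 0 → word 0x02
cnt:1 = 0 → 0x0 << 2 → word 0x02
id:2 = -1 → 0x3 << 3 → word 0x1a
opcode:1 = 1 → 0x1 << 5 → word 0x3a
flags:2 = 0 → 0x0 << 6 → word 0x3a
word = 0x3a → little-endian bytes:
  [0]=0x3a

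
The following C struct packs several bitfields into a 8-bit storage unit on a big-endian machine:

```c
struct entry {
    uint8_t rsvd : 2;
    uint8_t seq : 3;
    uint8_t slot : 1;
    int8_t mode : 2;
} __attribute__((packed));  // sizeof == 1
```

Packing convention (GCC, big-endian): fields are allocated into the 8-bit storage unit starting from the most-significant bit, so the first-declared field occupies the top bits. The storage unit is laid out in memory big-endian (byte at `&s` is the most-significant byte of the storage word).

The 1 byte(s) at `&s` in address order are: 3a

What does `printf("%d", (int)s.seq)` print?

[0]=0x3a (big-endian) → word 0x3a
rsvd [6+:2] = (word>>6) & 0x3 = 0
seq [3+:3] = (word>>3) & 0x7 = 7  ←
slot [2+:1] = (word>>2) & 0x1 = 0
mode [0+:2] = (word>>0) & 0x3 = 2

7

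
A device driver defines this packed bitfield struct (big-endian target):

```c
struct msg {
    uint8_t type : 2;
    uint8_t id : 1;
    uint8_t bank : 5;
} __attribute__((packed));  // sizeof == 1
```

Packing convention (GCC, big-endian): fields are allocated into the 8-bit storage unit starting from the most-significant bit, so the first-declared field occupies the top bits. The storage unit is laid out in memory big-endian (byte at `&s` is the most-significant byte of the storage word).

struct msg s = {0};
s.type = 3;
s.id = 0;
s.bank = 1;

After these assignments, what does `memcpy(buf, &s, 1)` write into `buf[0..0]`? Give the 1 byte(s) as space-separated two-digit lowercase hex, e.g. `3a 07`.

type (2b) val=3 bits=0x3 at bit 6: 0xc0
id (1b) val=0 bits=0x0 at bit 5: 0xc0
bank (5b) val=1 bits=0x1 at bit 0: 0xc1
word = 0xc1 → big-endian bytes:
  [0]=0xc1

c1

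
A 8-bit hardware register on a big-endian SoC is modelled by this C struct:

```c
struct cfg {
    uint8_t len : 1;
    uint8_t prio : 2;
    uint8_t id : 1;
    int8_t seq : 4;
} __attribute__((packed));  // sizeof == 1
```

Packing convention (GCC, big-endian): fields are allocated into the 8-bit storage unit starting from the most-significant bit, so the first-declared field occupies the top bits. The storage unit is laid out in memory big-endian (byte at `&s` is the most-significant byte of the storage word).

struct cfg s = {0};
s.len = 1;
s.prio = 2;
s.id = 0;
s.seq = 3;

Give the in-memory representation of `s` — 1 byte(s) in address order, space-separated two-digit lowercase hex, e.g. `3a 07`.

c3

len (1b) val=1 bits=0x1 at bit 7: 0x80
prio (2b) val=2 bits=0x2 at bit 5: 0xc0
id (1b) val=0 bits=0x0 at bit 4: 0xc0
seq (4b) val=3 bits=0x3 at bit 0: 0xc3
word = 0xc3 → big-endian bytes:
  [0]=0xc3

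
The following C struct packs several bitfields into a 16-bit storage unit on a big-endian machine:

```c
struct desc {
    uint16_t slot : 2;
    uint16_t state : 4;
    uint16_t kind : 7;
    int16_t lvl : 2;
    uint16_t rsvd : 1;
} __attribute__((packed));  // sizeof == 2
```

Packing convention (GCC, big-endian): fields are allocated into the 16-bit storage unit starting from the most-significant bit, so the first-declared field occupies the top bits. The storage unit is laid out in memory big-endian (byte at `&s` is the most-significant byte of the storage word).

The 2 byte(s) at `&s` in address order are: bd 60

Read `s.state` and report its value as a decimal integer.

15

[0]=0xbd [1]=0x60 (big-endian) → word 0xbd60
slot [14+:2] = (word>>14) & 0x3 = 2
state [10+:4] = (word>>10) & 0xf = 15  ←
kind [3+:7] = (word>>3) & 0x7f = 44
lvl [1+:2] = (word>>1) & 0x3 = 0
rsvd [0+:1] = (word>>0) & 0x1 = 0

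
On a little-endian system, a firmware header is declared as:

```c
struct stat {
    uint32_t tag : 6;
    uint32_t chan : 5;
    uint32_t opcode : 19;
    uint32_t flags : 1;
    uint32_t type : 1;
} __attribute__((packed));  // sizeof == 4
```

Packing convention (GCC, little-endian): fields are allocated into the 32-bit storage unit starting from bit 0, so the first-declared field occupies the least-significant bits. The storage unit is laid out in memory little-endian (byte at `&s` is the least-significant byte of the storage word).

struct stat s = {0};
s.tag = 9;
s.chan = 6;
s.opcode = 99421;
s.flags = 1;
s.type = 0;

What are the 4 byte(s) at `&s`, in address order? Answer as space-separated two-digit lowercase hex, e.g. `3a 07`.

89 e9 22 4c

[0+:6] tag=9 & 0x3f = 0x9; word=0x00000009
[6+:5] chan=6 & 0x1f = 0x6; word=0x00000189
[11+:19] opcode=99421 & 0x7ffff = 0x1845d; word=0x0c22e989
[30+:1] flags=1 & 0x1 = 0x1; word=0x4c22e989
[31+:1] type=0 & 0x1 = 0x0; word=0x4c22e989
word = 0x4c22e989 → little-endian bytes:
  [0]=0x89  [1]=0xe9  [2]=0x22  [3]=0x4c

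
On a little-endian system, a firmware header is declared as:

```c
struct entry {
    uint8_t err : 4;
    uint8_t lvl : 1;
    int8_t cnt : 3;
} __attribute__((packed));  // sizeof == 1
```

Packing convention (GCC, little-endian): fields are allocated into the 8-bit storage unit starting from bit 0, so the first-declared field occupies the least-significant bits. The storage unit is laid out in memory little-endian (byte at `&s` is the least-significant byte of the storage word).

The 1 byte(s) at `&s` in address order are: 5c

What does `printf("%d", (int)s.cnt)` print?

2

[0]=0x5c (little-endian) → word 0x5c
err [0+:4] = (word>>0) & 0xf = 12
lvl [4+:1] = (word>>4) & 0x1 = 1
cnt [5+:3] = (word>>5) & 0x7 = 2  ←
cnt signed 3b, MSB=0: value = 2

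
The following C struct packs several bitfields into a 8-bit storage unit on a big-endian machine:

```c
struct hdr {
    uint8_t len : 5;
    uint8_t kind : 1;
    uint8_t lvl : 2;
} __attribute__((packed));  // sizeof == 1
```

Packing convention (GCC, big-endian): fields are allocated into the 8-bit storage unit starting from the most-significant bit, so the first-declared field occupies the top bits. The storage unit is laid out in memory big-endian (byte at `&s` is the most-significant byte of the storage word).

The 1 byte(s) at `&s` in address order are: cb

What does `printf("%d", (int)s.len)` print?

[0]=0xcb (big-endian) → word 0xcb
len [3+:5] = (word>>3) & 0x1f = 25  ←
kind [2+:1] = (word>>2) & 0x1 = 0
lvl [0+:2] = (word>>0) & 0x3 = 3

25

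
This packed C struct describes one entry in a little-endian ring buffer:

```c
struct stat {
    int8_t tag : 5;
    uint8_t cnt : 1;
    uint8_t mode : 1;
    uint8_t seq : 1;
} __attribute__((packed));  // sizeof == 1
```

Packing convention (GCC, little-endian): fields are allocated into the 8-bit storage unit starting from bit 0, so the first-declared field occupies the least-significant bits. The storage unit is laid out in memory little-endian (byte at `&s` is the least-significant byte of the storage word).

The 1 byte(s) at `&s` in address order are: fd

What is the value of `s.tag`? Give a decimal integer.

[0]=0xfd (little-endian) → word 0xfd
tag:5 @ bit 0 → (0xfd>>0)&0x1f = 0x1d  ←
cnt:1 @ bit 5 → (0xfd>>5)&0x1 = 0x1
mode:1 @ bit 6 → (0xfd>>6)&0x1 = 0x1
seq:1 @ bit 7 → (0xfd>>7)&0x1 = 0x1
tag signed 5b, MSB=1: 29 - 32 = -3

-3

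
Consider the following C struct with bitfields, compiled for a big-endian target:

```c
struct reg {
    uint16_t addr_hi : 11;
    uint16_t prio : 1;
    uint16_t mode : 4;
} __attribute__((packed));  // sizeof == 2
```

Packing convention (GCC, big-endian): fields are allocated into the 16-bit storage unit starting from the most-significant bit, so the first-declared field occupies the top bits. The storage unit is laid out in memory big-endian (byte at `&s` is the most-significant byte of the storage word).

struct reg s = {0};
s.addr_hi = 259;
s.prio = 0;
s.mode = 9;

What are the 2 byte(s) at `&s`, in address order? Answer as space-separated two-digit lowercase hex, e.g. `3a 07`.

addr_hi:11 = 259 → 0x103 << 5 → word 0x2060
prio:1 = 0 → 0x0 << 4 → word 0x2060
mode:4 = 9 → 0x9 << 0 → word 0x2069
word = 0x2069 → big-endian bytes:
  [0]=0x20  [1]=0x69

20 69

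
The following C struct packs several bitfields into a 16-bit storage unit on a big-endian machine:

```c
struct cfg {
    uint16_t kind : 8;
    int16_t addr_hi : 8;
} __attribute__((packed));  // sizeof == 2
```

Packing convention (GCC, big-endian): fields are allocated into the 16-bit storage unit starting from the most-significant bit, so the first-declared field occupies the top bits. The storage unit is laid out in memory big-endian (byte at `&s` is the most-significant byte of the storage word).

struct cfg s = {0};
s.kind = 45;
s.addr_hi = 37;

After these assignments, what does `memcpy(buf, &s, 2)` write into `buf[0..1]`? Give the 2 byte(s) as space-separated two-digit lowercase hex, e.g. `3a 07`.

2d 25

kind (8b) val=45 bits=0x2d at bit 8: 0x2d00
addr_hi (8b) val=37 bits=0x25 at bit 0: 0x2d25
word = 0x2d25 → big-endian bytes:
  [0]=0x2d  [1]=0x25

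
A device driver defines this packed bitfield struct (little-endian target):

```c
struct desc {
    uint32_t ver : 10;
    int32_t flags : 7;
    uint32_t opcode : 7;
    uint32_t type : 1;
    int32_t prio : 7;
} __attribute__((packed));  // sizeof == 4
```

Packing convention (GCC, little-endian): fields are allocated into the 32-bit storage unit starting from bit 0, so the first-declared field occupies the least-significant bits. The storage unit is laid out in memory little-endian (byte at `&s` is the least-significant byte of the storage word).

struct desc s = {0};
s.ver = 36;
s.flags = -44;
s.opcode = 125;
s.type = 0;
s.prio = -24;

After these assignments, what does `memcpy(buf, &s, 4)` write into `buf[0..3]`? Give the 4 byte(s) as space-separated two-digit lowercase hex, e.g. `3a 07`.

24 50 fb d0

ver (10b) val=36 bits=0x24 at bit 0: 0x00000024
flags (7b) val=-44 bits=0x54 at bit 10: 0x00015024
opcode (7b) val=125 bits=0x7d at bit 17: 0x00fb5024
type (1b) val=0 bits=0x0 at bit 24: 0x00fb5024
prio (7b) val=-24 bits=0x68 at bit 25: 0xd0fb5024
word = 0xd0fb5024 → little-endian bytes:
  [0]=0x24  [1]=0x50  [2]=0xfb  [3]=0xd0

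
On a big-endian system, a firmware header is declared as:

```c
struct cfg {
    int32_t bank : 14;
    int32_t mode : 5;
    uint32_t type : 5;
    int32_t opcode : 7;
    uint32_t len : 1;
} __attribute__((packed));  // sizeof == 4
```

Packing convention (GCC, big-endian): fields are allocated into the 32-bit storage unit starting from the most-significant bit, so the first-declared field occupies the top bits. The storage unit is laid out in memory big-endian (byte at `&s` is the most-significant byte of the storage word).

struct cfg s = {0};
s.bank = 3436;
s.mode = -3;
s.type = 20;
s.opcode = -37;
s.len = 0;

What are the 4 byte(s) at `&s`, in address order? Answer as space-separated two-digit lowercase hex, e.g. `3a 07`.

35 b3 b4 b6

bank:14 = 3436 → 0xd6c << 18 → word 0x35b00000
mode:5 = -3 → 0x1d << 13 → word 0x35b3a000
type:5 = 20 → 0x14 << 8 → word 0x35b3b400
opcode:7 = -37 → 0x5b << 1 → word 0x35b3b4b6
len:1 = 0 → 0x0 << 0 → word 0x35b3b4b6
word = 0x35b3b4b6 → big-endian bytes:
  [0]=0x35  [1]=0xb3  [2]=0xb4  [3]=0xb6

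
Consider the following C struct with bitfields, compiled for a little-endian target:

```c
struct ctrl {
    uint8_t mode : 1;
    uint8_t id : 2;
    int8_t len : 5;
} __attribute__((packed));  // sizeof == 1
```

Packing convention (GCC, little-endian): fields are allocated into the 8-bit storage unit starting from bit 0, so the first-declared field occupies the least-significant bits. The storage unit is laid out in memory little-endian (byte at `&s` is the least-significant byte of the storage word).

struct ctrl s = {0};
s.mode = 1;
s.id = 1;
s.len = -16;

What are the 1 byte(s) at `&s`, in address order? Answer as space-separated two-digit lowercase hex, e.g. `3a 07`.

[0+:1] mode=1 & 0x1 = 0x1; word=0x01
[1+:2] id=1 & 0x3 = 0x1; word=0x03
[3+:5] len=-16 & 0x1f = 0x10; word=0x83
word = 0x83 → little-endian bytes:
  [0]=0x83

83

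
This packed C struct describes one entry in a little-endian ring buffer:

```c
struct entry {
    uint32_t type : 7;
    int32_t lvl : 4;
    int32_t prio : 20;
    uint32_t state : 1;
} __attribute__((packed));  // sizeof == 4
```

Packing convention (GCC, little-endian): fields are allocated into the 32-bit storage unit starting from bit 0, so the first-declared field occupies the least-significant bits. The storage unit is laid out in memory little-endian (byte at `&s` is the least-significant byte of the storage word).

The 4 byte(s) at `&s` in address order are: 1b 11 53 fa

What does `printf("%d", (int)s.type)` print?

27

[0]=0x1b [1]=0x11 [2]=0x53 [3]=0xfa (little-endian) → word 0xfa53111b
type [0+:7] = (word>>0) & 0x7f = 27  ←
lvl [7+:4] = (word>>7) & 0xf = 2
prio [11+:20] = (word>>11) & 0xfffff = 1002082
state [31+:1] = (word>>31) & 0x1 = 1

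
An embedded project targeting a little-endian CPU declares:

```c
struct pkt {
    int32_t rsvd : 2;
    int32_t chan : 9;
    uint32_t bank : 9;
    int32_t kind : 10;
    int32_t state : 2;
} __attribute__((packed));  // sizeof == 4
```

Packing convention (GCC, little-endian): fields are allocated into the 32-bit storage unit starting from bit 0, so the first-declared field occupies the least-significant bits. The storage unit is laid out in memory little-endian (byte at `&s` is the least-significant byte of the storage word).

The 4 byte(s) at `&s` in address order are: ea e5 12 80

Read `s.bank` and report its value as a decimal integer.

92

[0]=0xea [1]=0xe5 [2]=0x12 [3]=0x80 (little-endian) → word 0x8012e5ea
rsvd [0+:2] = (word>>0) & 0x3 = 2
chan [2+:9] = (word>>2) & 0x1ff = 378
bank [11+:9] = (word>>11) & 0x1ff = 92  ←
kind [20+:10] = (word>>20) & 0x3ff = 1
state [30+:2] = (word>>30) & 0x3 = 2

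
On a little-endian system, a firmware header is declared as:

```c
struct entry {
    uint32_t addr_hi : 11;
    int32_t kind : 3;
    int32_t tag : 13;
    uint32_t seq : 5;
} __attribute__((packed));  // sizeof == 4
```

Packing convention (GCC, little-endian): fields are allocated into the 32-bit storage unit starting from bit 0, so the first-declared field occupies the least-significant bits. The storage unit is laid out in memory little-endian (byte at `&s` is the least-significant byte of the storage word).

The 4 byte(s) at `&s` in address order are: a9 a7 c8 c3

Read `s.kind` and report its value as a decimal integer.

[0]=0xa9 [1]=0xa7 [2]=0xc8 [3]=0xc3 (little-endian) → word 0xc3c8a7a9
addr_hi [0+:11] = (word>>0) & 0x7ff = 1961
kind [11+:3] = (word>>11) & 0x7 = 4  ←
tag [14+:13] = (word>>14) & 0x1fff = 3874
seq [27+:5] = (word>>27) & 0x1f = 24
kind signed 3b, MSB=1: 4 - 8 = -4

-4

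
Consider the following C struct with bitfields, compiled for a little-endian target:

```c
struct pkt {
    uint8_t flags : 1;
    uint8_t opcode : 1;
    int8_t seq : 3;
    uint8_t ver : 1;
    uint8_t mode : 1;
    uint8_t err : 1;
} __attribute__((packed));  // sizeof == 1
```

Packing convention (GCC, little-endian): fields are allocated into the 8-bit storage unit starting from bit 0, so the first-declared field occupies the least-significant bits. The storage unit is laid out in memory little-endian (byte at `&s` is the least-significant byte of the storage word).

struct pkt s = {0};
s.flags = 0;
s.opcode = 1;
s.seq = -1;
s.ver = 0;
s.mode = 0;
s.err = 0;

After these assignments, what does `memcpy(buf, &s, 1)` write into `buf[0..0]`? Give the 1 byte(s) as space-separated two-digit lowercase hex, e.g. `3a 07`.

1e

flags:1 = 0 → 0x0 << 0 → word 0x00
opcode:1 = 1 → 0x1 << 1 → word 0x02
seq:3 = -1 → 0x7 << 2 → word 0x1e
ver:1 = 0 → 0x0 << 5 → word 0x1e
mode:1 = 0 → 0x0 << 6 → word 0x1e
err:1 = 0 → 0x0 << 7 → word 0x1e
word = 0x1e → little-endian bytes:
  [0]=0x1e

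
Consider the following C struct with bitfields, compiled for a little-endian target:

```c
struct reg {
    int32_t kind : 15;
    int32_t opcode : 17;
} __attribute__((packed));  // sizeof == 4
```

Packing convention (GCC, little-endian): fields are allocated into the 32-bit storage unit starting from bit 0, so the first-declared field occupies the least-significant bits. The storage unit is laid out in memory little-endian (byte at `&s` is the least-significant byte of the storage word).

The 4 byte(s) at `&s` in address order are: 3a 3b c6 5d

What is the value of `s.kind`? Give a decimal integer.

15162

[0]=0x3a [1]=0x3b [2]=0xc6 [3]=0x5d (little-endian) → word 0x5dc63b3a
kind [0+:15] = (word>>0) & 0x7fff = 15162  ←
opcode [15+:17] = (word>>15) & 0x1ffff = 48012
kind signed 15b, MSB=0: value = 15162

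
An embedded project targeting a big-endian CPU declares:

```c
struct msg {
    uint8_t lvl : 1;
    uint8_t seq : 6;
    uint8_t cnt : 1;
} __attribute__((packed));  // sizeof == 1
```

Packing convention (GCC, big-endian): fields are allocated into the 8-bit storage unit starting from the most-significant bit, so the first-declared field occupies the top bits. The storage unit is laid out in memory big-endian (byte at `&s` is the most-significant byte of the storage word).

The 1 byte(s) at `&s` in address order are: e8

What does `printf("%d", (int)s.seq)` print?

52

[0]=0xe8 (big-endian) → word 0xe8
lvl:1 @ bit 7 → (0xe8>>7)&0x1 = 0x1
seq:6 @ bit 1 → (0xe8>>1)&0x3f = 0x34  ←
cnt:1 @ bit 0 → (0xe8>>0)&0x1 = 0x0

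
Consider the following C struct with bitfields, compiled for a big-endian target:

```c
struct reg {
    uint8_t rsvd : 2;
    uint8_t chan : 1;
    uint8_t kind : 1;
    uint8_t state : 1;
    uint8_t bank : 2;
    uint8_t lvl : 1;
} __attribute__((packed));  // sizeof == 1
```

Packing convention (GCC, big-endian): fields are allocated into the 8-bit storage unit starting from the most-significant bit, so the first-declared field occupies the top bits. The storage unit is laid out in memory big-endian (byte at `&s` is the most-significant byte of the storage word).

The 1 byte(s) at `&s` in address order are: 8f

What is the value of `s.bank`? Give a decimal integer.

3

[0]=0x8f (big-endian) → word 0x8f
rsvd [6+:2] = (word>>6) & 0x3 = 2
chan [5+:1] = (word>>5) & 0x1 = 0
kind [4+:1] = (word>>4) & 0x1 = 0
state [3+:1] = (word>>3) & 0x1 = 1
bank [1+:2] = (word>>1) & 0x3 = 3  ←
lvl [0+:1] = (word>>0) & 0x1 = 1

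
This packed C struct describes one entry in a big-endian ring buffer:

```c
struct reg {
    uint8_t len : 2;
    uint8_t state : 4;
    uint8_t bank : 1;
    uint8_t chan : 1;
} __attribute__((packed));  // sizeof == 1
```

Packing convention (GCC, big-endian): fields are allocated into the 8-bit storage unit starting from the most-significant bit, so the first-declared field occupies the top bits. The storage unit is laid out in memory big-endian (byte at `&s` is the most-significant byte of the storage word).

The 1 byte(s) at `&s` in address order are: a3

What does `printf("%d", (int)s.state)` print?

8

[0]=0xa3 (big-endian) → word 0xa3
len:2 @ bit 6 → (0xa3>>6)&0x3 = 0x2
state:4 @ bit 2 → (0xa3>>2)&0xf = 0x8  ←
bank:1 @ bit 1 → (0xa3>>1)&0x1 = 0x1
chan:1 @ bit 0 → (0xa3>>0)&0x1 = 0x1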